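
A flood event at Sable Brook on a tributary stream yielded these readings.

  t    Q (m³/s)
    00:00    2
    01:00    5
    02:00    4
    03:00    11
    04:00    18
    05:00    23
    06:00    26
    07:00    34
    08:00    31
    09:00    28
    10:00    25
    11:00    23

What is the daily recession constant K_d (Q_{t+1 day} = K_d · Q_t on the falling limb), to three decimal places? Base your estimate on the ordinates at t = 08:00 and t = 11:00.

Between t = 08:00 and t = 11:00 the flow falls from 31 to 23 m³/s over 3×1 h = 3 h.
Per-interval ratio K = (23/31)^(1/3) = 0.9053; K_d = K^(24/1) = 0.092.

K_d ≈ 0.092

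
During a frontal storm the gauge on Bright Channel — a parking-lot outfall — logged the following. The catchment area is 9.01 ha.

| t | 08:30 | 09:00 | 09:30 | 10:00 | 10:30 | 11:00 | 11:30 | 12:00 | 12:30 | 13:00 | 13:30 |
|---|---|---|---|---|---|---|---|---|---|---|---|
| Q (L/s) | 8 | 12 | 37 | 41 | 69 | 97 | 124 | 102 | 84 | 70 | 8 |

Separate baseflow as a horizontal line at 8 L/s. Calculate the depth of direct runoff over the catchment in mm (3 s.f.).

Direct runoff: 0.0, 4.0, 29.0, 33.0, 61.0, 89.0, 116.0, 94.0, 76.0, 62.0, 0.0 L/s; ΣQ_DR = 564.0 L/s.
V = ΣQ_DR · Δt = 564.0 × 1800 s = 1.015 × 10^6 L.
Over A = 9.01 ha, depth = V / A = 11.3 mm.

d ≈ 11.3 mm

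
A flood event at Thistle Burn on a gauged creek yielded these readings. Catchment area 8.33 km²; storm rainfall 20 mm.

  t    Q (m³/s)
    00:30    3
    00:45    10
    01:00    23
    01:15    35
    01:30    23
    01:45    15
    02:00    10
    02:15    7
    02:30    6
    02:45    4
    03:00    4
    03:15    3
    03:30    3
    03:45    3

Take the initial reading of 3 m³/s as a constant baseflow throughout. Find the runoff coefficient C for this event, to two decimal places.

C ≈ 0.58

ΣQ_DR = 107.0 m³/s; V = ΣQ_DR·Δt = 96300 m³.
Runoff depth d = V / A = 11.56 mm.
C = d / P = 11.56 / 20 = 0.58.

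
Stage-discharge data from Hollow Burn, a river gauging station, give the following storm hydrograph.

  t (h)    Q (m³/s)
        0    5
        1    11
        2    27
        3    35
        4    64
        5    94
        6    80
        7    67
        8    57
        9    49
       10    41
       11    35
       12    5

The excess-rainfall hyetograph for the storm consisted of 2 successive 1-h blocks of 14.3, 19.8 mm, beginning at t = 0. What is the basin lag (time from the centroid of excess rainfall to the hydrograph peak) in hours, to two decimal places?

Centroid of excess rainfall: t_c = Σ P_i·t̄_i / ΣP_i = 1.0806 h (block centres at 0.5, 1.5 h).
Hydrograph peak occurs at t = 5 h, so basin lag t_L = 5 − 1.0806 = 3.92 h.

t_L ≈ 3.92 h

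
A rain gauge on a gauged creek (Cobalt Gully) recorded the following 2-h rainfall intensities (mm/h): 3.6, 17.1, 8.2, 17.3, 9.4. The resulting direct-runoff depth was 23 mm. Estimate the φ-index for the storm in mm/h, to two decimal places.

Only the 2 blocks with intensity above φ contribute runoff: 17.1, 17.3 mm/h.
Σ(I−φ)·Δt = d  ⇒  (17.1+17.3 − 2φ)·2 = 23
φ = (34.40 − 23/2) / 2 = 11.45 mm/h.

φ ≈ 11.45 mm/h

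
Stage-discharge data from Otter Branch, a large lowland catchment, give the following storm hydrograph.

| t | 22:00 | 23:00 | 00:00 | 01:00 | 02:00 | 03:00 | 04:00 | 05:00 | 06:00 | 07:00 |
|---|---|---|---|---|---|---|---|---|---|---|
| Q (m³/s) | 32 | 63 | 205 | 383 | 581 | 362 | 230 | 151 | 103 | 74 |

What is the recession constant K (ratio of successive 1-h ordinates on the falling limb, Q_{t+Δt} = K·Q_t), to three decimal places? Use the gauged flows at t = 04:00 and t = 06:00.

K ≈ 0.669

Using the recession-limb readings at t = 04:00 and t = 06:00: Q falls from 230 to 103 m³/s over 2 intervals.
K = (Q₂/Q₁)^(1/2) = (103/230)^(1/2) = 0.669.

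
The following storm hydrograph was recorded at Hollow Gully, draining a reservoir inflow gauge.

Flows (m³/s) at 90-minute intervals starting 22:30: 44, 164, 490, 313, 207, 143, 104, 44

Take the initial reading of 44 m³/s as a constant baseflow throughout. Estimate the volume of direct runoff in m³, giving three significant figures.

V ≈ 6.25 × 10^6 m³

Direct-runoff ordinates (Q − Q_b): 0.0, 120.0, 446.0, 269.0, 163.0, 99.0, 60.0, 0.0 m³/s.
ΣQ_DR = 1157 m³/s.
With Δt = 1.5 h = 5400 s, V = ΣQ_DR · Δt = 1157 × 5400 = 6.25 × 10^6 m³.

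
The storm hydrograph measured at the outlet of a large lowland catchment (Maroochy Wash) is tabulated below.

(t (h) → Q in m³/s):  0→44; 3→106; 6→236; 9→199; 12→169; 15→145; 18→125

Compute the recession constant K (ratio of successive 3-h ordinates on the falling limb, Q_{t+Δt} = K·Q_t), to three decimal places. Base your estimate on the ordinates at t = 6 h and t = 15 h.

Using the recession-limb readings at t = 6 h and t = 15 h: Q falls from 236 to 145 m³/s over 3 intervals.
K = (Q₂/Q₁)^(1/3) = (145/236)^(1/3) = 0.850.

K ≈ 0.850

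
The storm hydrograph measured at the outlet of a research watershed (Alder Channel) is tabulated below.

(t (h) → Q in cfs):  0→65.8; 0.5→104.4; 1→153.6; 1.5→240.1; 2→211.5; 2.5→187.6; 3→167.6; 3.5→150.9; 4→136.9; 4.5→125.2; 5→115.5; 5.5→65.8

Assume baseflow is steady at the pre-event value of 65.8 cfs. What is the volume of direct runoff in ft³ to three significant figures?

V ≈ 1.68 × 10^6 ft³

Direct-runoff ordinates (Q − Q_b): 0.0, 38.6, 87.8, 174.3, 145.7, 121.8, 101.8, 85.1, 71.1, 59.4, 49.7, 0.0 cfs.
ΣQ_DR = 935.3 cfs.
With Δt = 0.5 h = 1800 s, V = ΣQ_DR · Δt = 935.3 × 1800 = 1.68 × 10^6 ft³.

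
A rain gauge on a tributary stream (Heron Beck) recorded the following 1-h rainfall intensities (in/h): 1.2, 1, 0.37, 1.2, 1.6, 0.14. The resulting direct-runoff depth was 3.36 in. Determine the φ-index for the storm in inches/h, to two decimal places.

Only the 4 blocks with intensity above φ contribute runoff: 1.2, 1, 1.2, 1.6 in/h.
Σ(I−φ)·Δt = d  ⇒  (1.2+1+1.2+1.6 − 4φ)·1 = 3.36
φ = (5.000 − 3.36/1) / 4 = 0.41 in/h.

φ ≈ 0.41 in/h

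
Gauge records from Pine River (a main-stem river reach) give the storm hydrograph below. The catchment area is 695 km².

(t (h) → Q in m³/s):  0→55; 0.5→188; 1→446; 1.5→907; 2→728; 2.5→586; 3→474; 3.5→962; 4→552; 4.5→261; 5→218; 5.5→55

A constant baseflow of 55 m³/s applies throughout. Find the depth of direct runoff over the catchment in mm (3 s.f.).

d ≈ 12.4 mm

Direct runoff: 0.0, 133.0, 391.0, 852.0, 673.0, 531.0, 419.0, 907.0, 497.0, 206.0, 163.0, 0.0 m³/s; ΣQ_DR = 4772 m³/s.
V = ΣQ_DR · Δt = 4772 × 1800 s = 8.590 × 10^6 m³.
Over A = 695 km², depth = V / A = 12.4 mm.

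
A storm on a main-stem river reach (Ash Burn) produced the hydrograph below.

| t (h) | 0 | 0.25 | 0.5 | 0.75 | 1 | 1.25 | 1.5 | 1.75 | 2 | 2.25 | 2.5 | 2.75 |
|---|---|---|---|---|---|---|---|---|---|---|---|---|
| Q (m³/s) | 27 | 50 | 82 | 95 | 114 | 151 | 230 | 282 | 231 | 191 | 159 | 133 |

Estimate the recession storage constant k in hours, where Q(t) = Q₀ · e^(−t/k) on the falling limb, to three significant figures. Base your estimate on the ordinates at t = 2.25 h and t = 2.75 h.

k ≈ 1.38 h

On the falling limb, Q drops from 191 to 133 m³/s between t = 2.25 h and t = 2.75 h (Δt = 0.5 h).
k = −Δt / ln(Q₂/Q₁) = −0.5 / ln(133/191) = 1.38 h.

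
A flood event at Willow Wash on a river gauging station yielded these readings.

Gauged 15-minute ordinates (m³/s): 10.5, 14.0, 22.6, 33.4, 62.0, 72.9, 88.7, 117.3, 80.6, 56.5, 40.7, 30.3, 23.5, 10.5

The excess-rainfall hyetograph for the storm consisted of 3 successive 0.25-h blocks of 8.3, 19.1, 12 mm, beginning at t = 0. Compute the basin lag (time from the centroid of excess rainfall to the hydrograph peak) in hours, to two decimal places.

t_L ≈ 1.35 h

Centroid of excess rainfall: t_c = Σ P_i·t̄_i / ΣP_i = 0.3985 h (block centres at 0.125, 0.375, 0.625 h).
Hydrograph peak occurs at t = 1.75 h, so basin lag t_L = 1.75 − 0.3985 = 1.35 h.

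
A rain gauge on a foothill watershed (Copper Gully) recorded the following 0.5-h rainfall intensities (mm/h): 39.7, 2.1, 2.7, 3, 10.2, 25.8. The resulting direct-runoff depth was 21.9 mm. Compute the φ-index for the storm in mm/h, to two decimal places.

Only the 2 blocks with intensity above φ contribute runoff: 39.7, 25.8 mm/h.
Σ(I−φ)·Δt = d  ⇒  (39.7+25.8 − 2φ)·0.5 = 21.9
φ = (65.50 − 21.9/0.5) / 2 = 10.85 mm/h.

φ ≈ 10.85 mm/h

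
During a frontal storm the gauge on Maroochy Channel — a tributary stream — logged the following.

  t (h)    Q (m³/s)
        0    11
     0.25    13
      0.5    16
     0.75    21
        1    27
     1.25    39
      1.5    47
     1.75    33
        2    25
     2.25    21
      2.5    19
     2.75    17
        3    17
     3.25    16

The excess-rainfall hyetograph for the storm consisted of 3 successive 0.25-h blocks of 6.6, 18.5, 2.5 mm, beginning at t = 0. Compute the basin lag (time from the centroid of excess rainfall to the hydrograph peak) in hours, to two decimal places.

Centroid of excess rainfall: t_c = Σ P_i·t̄_i / ΣP_i = 0.3379 h (block centres at 0.125, 0.375, 0.625 h).
Hydrograph peak occurs at t = 1.5 h, so basin lag t_L = 1.5 − 0.3379 = 1.16 h.

t_L ≈ 1.16 h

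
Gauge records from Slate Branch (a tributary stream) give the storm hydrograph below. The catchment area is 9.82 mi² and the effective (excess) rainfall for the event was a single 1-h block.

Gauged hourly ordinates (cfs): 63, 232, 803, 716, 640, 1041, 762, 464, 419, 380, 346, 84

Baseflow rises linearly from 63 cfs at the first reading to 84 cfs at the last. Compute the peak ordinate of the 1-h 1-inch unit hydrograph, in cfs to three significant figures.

Direct runoff: 0.00, 167.09, 736.18, 647.27, 569.36, 968.45, 687.55, 387.64, 340.73, 299.82, 263.91, 0.00 cfs; ΣQ_DR = 5068 cfs, peak = 968.45 cfs.
Runoff depth d = ΣQ_DR·Δt / A = 5068 × 3600 / (9.82 mi²) = 0.7997 in.
The 1-inch UH is the DRH scaled by (1 in)/d, so U_p = 968.45 × 1/0.7997 = 1210 cfs.

U_p ≈ 1210 cfs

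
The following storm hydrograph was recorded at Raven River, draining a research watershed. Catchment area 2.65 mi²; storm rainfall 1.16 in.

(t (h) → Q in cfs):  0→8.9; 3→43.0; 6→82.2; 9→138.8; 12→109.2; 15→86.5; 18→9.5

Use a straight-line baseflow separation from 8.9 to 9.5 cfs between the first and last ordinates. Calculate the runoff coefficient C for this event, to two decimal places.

ΣQ_DR = 413.7 cfs; V = ΣQ_DR·Δt = 4.468 × 10^6 ft³.
Runoff depth d = V / A = 0.7257 in.
C = d / P = 0.7257 / 1.16 = 0.63.

C ≈ 0.63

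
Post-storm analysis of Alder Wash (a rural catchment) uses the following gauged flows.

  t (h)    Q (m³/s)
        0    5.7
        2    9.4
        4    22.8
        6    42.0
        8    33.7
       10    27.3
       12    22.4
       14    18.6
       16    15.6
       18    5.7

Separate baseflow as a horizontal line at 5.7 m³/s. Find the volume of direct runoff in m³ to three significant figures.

V ≈ 1.05 × 10^6 m³

Direct-runoff ordinates (Q − Q_b): 0.0, 3.7, 17.1, 36.3, 28.0, 21.6, 16.7, 12.9, 9.9, 0.0 m³/s.
ΣQ_DR = 146.2 m³/s.
With Δt = 2 h = 7200 s, V = ΣQ_DR · Δt = 146.2 × 7200 = 1.05 × 10^6 m³.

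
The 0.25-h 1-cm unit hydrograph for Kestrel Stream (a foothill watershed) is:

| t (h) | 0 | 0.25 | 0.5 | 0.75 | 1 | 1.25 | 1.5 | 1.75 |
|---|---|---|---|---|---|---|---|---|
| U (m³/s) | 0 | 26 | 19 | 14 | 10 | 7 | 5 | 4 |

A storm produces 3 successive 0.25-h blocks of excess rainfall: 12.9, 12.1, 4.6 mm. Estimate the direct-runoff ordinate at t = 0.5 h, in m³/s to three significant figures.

By discrete convolution, Q_j = Σ (P_i / 10 mm) · U_{j−i}.
At t = 0.5 h (j=2): Q = (12.9/10)·19 + (12.1/10)·26 + (4.6/10)·0 = 56.0 m³/s.

Q ≈ 56.0 m³/s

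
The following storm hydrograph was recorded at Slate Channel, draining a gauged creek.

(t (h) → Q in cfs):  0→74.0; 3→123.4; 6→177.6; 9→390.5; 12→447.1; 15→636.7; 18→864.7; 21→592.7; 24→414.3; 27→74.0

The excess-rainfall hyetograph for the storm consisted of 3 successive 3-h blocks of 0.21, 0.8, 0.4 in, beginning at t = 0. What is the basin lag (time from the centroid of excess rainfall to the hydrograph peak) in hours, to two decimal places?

t_L ≈ 13.10 h

Centroid of excess rainfall: t_c = Σ P_i·t̄_i / ΣP_i = 4.9043 h (block centres at 1.5, 4.5, 7.5 h).
Hydrograph peak occurs at t = 18 h, so basin lag t_L = 18 − 4.9043 = 13.10 h.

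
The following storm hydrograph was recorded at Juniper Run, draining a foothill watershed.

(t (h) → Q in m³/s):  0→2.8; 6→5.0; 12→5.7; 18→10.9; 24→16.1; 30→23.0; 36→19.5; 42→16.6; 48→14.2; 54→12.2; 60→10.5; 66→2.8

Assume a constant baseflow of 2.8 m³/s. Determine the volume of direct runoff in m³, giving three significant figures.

Direct-runoff ordinates (Q − Q_b): 0.0, 2.2, 2.9, 8.1, 13.3, 20.2, 16.7, 13.8, 11.4, 9.4, 7.7, 0.0 m³/s.
ΣQ_DR = 105.7 m³/s.
With Δt = 6 h = 21600 s, V = ΣQ_DR · Δt = 105.7 × 21600 = 2.28 × 10^6 m³.

V ≈ 2.28 × 10^6 m³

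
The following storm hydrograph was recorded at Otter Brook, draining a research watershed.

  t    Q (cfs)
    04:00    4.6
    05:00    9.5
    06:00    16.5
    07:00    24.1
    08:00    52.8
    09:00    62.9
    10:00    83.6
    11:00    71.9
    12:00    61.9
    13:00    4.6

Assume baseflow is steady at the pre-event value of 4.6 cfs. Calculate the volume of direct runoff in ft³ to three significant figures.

V ≈ 1.25 × 10^6 ft³

Direct-runoff ordinates (Q − Q_b): 0.0, 4.9, 11.9, 19.5, 48.2, 58.3, 79.0, 67.3, 57.3, 0.0 cfs.
ΣQ_DR = 346.4 cfs.
With Δt = 1 h = 3600 s, V = ΣQ_DR · Δt = 346.4 × 3600 = 1.25 × 10^6 ft³.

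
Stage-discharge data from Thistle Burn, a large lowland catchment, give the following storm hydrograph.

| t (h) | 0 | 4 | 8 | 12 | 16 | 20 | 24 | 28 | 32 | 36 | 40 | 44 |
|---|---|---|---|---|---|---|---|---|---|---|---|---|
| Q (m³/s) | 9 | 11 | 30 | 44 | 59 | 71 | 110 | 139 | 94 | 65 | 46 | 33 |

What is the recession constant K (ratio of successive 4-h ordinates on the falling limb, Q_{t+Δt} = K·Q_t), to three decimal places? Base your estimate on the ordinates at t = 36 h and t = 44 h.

K ≈ 0.713

Using the recession-limb readings at t = 36 h and t = 44 h: Q falls from 65 to 33 m³/s over 2 intervals.
K = (Q₂/Q₁)^(1/2) = (33/65)^(1/2) = 0.713.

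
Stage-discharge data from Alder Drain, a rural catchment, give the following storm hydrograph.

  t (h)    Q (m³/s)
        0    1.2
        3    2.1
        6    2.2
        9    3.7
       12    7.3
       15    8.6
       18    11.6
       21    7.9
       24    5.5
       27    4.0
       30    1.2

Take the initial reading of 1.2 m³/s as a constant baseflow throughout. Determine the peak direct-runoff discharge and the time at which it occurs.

Subtracting baseflow gives direct-runoff ordinates: 0.0, 0.9, 1.0, 2.5, 6.1, 7.4, 10.4, 6.7, 4.3, 2.8, 0.0 m³/s.
The maximum is 10.4 m³/s, occurring at the reading for t = 18 h.

Q_p = 10.4 m³/s at t = 18 h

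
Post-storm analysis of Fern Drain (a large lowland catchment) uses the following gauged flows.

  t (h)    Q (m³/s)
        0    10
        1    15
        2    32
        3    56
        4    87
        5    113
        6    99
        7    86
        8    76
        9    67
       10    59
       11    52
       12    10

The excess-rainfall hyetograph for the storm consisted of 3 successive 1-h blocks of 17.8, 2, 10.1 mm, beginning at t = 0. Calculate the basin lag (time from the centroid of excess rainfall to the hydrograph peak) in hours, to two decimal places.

Centroid of excess rainfall: t_c = Σ P_i·t̄_i / ΣP_i = 1.2425 h (block centres at 0.5, 1.5, 2.5 h).
Hydrograph peak occurs at t = 5 h, so basin lag t_L = 5 − 1.2425 = 3.76 h.

t_L ≈ 3.76 h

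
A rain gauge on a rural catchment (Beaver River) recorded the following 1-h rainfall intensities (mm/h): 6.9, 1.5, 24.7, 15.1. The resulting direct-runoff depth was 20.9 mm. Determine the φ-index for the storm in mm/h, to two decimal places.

φ ≈ 9.45 mm/h

Only the 2 blocks with intensity above φ contribute runoff: 24.7, 15.1 mm/h.
Σ(I−φ)·Δt = d  ⇒  (24.7+15.1 − 2φ)·1 = 20.9
φ = (39.80 − 20.9/1) / 2 = 9.45 mm/h.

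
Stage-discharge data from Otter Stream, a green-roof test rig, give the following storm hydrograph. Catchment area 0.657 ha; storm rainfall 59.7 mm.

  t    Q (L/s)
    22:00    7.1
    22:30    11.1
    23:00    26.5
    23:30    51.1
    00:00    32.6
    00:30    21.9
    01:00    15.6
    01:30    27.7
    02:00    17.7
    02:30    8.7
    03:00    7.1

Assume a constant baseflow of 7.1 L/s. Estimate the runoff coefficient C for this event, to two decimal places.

ΣQ_DR = 149.0 L/s; V = ΣQ_DR·Δt = 2.682 × 10^5 L.
Runoff depth d = V / A = 40.82 mm.
C = d / P = 40.82 / 59.7 = 0.68.

C ≈ 0.68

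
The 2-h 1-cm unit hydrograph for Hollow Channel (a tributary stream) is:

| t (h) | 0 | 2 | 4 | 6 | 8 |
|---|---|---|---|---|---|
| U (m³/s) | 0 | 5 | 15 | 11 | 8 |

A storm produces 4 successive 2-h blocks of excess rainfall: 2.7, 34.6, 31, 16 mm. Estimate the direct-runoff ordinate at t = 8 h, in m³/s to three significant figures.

By discrete convolution, Q_j = Σ (P_i / 10 mm) · U_{j−i}.
At t = 8 h (j=4): Q = (2.7/10)·8 + (34.6/10)·11 + (31/10)·15 + (16/10)·5 = 94.7 m³/s.

Q ≈ 94.7 m³/s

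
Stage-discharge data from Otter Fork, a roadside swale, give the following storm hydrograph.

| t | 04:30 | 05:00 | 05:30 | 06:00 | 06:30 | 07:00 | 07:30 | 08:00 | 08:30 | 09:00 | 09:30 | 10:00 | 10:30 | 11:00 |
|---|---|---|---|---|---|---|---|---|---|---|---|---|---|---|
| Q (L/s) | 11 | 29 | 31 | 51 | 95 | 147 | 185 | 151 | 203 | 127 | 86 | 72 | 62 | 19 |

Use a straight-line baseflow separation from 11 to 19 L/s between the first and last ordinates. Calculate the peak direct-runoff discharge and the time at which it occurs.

Subtracting baseflow gives direct-runoff ordinates: 0.00, 17.38, 18.77, 38.15, 81.54, 132.92, 170.31, 135.69, 187.08, 110.46, 68.85, 54.23, 43.62, 0.00 L/s.
The maximum is 187.08 L/s, occurring at the reading for t = 08:30.

Q_p = 187.08 L/s at t = 08:30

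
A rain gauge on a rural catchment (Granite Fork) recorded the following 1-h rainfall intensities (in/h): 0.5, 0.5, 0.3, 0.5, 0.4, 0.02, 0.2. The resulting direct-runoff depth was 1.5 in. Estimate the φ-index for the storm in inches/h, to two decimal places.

Only the 6 blocks with intensity above φ contribute runoff: 0.5, 0.5, 0.3, 0.5, 0.4, 0.2 in/h.
Σ(I−φ)·Δt = d  ⇒  (0.5+0.5+0.3+0.5+0.4+0.2 − 6φ)·1 = 1.5
φ = (2.400 − 1.5/1) / 6 = 0.15 in/h.

φ ≈ 0.15 in/h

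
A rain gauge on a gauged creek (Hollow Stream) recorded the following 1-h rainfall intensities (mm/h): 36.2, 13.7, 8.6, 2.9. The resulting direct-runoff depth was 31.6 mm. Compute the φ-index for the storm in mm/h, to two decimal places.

φ ≈ 9.15 mm/h

Only the 2 blocks with intensity above φ contribute runoff: 36.2, 13.7 mm/h.
Σ(I−φ)·Δt = d  ⇒  (36.2+13.7 − 2φ)·1 = 31.6
φ = (49.90 − 31.6/1) / 2 = 9.15 mm/h.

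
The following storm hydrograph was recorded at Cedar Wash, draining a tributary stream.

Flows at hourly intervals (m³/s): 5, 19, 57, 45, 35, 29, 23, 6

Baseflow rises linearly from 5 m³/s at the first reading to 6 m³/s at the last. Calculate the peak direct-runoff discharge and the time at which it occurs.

Q_p = 51.71 m³/s at t = 2 h

Subtracting baseflow gives direct-runoff ordinates: 0.00, 13.86, 51.71, 39.57, 29.43, 23.29, 17.14, 0.00 m³/s.
The maximum is 51.71 m³/s, occurring at the reading for t = 2 h.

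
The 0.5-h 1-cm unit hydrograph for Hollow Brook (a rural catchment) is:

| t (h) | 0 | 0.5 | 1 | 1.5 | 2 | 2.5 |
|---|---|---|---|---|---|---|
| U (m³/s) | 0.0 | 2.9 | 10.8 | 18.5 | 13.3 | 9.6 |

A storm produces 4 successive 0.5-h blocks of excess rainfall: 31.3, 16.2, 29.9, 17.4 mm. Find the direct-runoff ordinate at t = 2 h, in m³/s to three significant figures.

By discrete convolution, Q_j = Σ (P_i / 10 mm) · U_{j−i}.
At t = 2 h (j=4): Q = (31.3/10)·13.3 + (16.2/10)·18.5 + (29.9/10)·10.8 + (17.4/10)·2.9 = 109 m³/s.

Q ≈ 109 m³/s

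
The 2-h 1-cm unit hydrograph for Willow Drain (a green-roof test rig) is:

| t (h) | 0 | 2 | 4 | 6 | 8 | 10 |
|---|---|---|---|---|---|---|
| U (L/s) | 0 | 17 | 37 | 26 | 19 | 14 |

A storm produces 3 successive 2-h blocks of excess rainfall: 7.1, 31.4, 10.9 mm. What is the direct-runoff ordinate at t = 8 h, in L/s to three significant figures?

By discrete convolution, Q_j = Σ (P_i / 10 mm) · U_{j−i}.
At t = 8 h (j=4): Q = (7.1/10)·19 + (31.4/10)·26 + (10.9/10)·37 = 135 L/s.

Q ≈ 135 L/s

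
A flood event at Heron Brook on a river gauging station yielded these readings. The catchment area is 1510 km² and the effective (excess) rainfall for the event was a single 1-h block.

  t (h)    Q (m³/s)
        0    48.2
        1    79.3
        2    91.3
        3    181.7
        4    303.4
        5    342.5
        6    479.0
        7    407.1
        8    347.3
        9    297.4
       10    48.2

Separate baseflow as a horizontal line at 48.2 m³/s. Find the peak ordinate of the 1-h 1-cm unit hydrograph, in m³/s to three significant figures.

Direct runoff: 0.0, 31.1, 43.1, 133.5, 255.2, 294.3, 430.8, 358.9, 299.1, 249.2, 0.0 m³/s; ΣQ_DR = 2095 m³/s, peak = 430.8 m³/s.
Runoff depth d = ΣQ_DR·Δt / A = 2095 × 3600 / (1510 km²) = 4.995 mm.
The 1-cm UH is the DRH scaled by (10 mm)/d, so U_p = 430.8 × 10/4.995 = 862 m³/s.

U_p ≈ 862 m³/s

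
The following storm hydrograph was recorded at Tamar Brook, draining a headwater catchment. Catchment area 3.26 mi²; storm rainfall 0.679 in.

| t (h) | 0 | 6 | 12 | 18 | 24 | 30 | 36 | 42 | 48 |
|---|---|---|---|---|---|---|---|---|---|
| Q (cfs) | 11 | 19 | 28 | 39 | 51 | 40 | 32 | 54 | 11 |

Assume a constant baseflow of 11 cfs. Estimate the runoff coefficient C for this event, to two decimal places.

C ≈ 0.78

ΣQ_DR = 186.0 cfs; V = ΣQ_DR·Δt = 4.018 × 10^6 ft³.
Runoff depth d = V / A = 0.5305 in.
C = d / P = 0.5305 / 0.679 = 0.78.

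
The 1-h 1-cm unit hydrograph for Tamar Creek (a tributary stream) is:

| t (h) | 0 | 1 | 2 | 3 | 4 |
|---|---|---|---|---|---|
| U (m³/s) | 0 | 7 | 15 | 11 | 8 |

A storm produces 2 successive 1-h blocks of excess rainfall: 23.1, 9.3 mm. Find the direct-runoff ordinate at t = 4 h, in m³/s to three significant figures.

By discrete convolution, Q_j = Σ (P_i / 10 mm) · U_{j−i}.
At t = 4 h (j=4): Q = (23.1/10)·8 + (9.3/10)·11 = 28.7 m³/s.

Q ≈ 28.7 m³/s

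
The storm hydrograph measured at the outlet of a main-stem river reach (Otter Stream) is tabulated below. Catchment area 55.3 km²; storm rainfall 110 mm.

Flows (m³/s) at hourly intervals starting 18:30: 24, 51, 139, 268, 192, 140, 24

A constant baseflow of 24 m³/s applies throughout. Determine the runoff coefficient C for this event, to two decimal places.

C ≈ 0.40

ΣQ_DR = 670.0 m³/s; V = ΣQ_DR·Δt = 2.412 × 10^6 m³.
Runoff depth d = V / A = 43.62 mm.
C = d / P = 43.62 / 110 = 0.40.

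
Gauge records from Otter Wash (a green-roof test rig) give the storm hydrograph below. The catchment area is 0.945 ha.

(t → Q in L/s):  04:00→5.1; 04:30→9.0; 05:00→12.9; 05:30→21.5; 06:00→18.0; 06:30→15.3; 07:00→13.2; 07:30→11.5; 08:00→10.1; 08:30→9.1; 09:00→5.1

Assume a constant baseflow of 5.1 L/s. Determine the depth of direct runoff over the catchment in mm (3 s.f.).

d ≈ 14.2 mm

Direct runoff: 0.0, 3.9, 7.8, 16.4, 12.9, 10.2, 8.1, 6.4, 5.0, 4.0, 0.0 L/s; ΣQ_DR = 74.70 L/s.
V = ΣQ_DR · Δt = 74.70 × 1800 s = 1.345 × 10^5 L.
Over A = 0.945 ha, depth = V / A = 14.2 mm.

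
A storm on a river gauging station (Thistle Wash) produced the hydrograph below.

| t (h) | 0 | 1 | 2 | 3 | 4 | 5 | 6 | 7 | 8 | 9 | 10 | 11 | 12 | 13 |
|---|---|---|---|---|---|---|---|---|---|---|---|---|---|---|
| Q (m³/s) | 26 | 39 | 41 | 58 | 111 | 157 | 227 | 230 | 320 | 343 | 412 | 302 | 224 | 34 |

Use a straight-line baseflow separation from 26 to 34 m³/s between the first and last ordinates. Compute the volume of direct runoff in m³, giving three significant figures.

Direct-runoff ordinates (Q − Q_b): 0.00, 12.38, 13.77, 30.15, 82.54, 127.92, 197.31, 199.69, 289.08, 311.46, 379.85, 269.23, 190.62, 0.00 m³/s.
ΣQ_DR = 2104 m³/s.
With Δt = 1 h = 3600 s, V = ΣQ_DR · Δt = 2104 × 3600 = 7.57 × 10^6 m³.

V ≈ 7.57 × 10^6 m³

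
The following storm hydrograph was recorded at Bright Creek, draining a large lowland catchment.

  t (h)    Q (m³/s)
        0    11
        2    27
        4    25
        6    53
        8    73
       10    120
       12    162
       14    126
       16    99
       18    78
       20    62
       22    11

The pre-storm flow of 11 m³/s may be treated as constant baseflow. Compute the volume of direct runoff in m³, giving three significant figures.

Direct-runoff ordinates (Q − Q_b): 0.0, 16.0, 14.0, 42.0, 62.0, 109.0, 151.0, 115.0, 88.0, 67.0, 51.0, 0.0 m³/s.
ΣQ_DR = 715.0 m³/s.
With Δt = 2 h = 7200 s, V = ΣQ_DR · Δt = 715.0 × 7200 = 5.15 × 10^6 m³.

V ≈ 5.15 × 10^6 m³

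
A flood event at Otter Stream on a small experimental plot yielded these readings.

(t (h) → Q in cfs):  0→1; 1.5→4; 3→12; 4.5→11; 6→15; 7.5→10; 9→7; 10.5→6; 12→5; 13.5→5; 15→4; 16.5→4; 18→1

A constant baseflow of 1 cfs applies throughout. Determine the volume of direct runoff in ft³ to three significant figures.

V ≈ 3.89 × 10^5 ft³

Direct-runoff ordinates (Q − Q_b): 0.0, 3.0, 11.0, 10.0, 14.0, 9.0, 6.0, 5.0, 4.0, 4.0, 3.0, 3.0, 0.0 cfs.
ΣQ_DR = 72.00 cfs.
With Δt = 1.5 h = 5400 s, V = ΣQ_DR · Δt = 72.00 × 5400 = 3.89 × 10^5 ft³.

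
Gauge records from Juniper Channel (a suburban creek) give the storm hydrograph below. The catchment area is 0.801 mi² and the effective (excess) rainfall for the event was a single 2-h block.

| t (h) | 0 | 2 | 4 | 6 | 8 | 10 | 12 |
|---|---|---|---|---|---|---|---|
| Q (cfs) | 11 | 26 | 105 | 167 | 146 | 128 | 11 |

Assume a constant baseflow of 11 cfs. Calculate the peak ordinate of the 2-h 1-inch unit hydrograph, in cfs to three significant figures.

U_p ≈ 78.0 cfs

Direct runoff: 0.0, 15.0, 94.0, 156.0, 135.0, 117.0, 0.0 cfs; ΣQ_DR = 517.0 cfs, peak = 156.0 cfs.
Runoff depth d = ΣQ_DR·Δt / A = 517.0 × 7200 / (0.801 mi²) = 2.000 in.
The 1-inch UH is the DRH scaled by (1 in)/d, so U_p = 156.0 × 1/2.000 = 78.0 cfs.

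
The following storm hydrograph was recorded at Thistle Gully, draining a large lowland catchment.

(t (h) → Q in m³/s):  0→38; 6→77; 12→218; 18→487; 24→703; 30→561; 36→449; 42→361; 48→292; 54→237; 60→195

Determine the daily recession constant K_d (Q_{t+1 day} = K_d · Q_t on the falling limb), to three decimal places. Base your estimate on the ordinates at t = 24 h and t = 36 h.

K_d ≈ 0.408

Between t = 24 h and t = 36 h the flow falls from 703 to 449 m³/s over 2×6 h = 12 h.
Per-interval ratio K = (449/703)^(1/2) = 0.7992; K_d = K^(24/6) = 0.408.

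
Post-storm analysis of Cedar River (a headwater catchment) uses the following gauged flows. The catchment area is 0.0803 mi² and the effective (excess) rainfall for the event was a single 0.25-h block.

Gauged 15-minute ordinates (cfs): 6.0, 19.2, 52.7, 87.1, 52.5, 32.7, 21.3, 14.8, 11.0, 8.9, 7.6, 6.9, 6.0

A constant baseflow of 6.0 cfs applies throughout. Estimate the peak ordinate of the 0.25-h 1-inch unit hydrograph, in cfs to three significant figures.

U_p ≈ 67.6 cfs

Direct runoff: 0.0, 13.2, 46.7, 81.1, 46.5, 26.7, 15.3, 8.8, 5.0, 2.9, 1.6, 0.9, 0.0 cfs; ΣQ_DR = 248.7 cfs, peak = 81.1 cfs.
Runoff depth d = ΣQ_DR·Δt / A = 248.7 × 900 / (0.0803 mi²) = 1.200 in.
The 1-inch UH is the DRH scaled by (1 in)/d, so U_p = 81.1 × 1/1.200 = 67.6 cfs.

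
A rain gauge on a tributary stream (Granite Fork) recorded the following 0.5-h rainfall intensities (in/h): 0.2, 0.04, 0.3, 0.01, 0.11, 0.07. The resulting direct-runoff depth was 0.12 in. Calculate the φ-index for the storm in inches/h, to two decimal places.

φ ≈ 0.13 in/h

Only the 2 blocks with intensity above φ contribute runoff: 0.2, 0.3 in/h.
Σ(I−φ)·Δt = d  ⇒  (0.2+0.3 − 2φ)·0.5 = 0.12
φ = (0.5000 − 0.12/0.5) / 2 = 0.13 in/h.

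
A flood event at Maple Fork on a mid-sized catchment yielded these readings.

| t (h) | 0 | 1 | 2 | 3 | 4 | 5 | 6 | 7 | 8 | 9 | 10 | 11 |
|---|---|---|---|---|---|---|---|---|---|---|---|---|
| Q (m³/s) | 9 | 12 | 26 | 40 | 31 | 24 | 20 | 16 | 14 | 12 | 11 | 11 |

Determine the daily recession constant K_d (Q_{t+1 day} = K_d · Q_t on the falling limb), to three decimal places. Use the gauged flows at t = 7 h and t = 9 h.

Between t = 7 h and t = 9 h the flow falls from 16 to 12 m³/s over 2×1 h = 2 h.
Per-interval ratio K = (12/16)^(1/2) = 0.8660; K_d = K^(24/1) = 0.032.

K_d ≈ 0.032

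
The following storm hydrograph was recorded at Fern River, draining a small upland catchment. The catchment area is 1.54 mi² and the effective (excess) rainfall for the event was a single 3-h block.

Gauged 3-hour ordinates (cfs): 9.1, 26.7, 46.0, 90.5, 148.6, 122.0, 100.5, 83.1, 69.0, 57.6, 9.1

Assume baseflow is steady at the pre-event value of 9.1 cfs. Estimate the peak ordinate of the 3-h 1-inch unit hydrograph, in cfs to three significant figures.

U_p ≈ 69.8 cfs

Direct runoff: 0.0, 17.6, 36.9, 81.4, 139.5, 112.9, 91.4, 74.0, 59.9, 48.5, 0.0 cfs; ΣQ_DR = 662.1 cfs, peak = 139.5 cfs.
Runoff depth d = ΣQ_DR·Δt / A = 662.1 × 10800 / (1.54 mi²) = 1.999 in.
The 1-inch UH is the DRH scaled by (1 in)/d, so U_p = 139.5 × 1/1.999 = 69.8 cfs.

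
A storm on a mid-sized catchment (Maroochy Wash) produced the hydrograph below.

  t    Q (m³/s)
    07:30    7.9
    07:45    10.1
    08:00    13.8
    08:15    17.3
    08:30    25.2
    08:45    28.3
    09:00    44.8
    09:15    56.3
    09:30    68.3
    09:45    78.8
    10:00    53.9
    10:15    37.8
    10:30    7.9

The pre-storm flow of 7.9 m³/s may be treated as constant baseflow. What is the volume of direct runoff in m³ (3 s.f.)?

Direct-runoff ordinates (Q − Q_b): 0.0, 2.2, 5.9, 9.4, 17.3, 20.4, 36.9, 48.4, 60.4, 70.9, 46.0, 29.9, 0.0 m³/s.
ΣQ_DR = 347.7 m³/s.
With Δt = 0.25 h = 900 s, V = ΣQ_DR · Δt = 347.7 × 900 = 3.13 × 10^5 m³.

V ≈ 3.13 × 10^5 m³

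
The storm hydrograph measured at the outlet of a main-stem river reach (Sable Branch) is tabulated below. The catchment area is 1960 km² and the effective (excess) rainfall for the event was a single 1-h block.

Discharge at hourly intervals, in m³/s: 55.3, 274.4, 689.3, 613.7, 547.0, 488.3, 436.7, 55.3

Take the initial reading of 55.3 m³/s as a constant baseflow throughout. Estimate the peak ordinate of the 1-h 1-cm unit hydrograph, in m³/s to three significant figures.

Direct runoff: 0.0, 219.1, 634.0, 558.4, 491.7, 433.0, 381.4, 0.0 m³/s; ΣQ_DR = 2718 m³/s, peak = 634.0 m³/s.
Runoff depth d = ΣQ_DR·Δt / A = 2718 × 3600 / (1960 km²) = 4.992 mm.
The 1-cm UH is the DRH scaled by (10 mm)/d, so U_p = 634.0 × 10/4.992 = 1270 m³/s.

U_p ≈ 1270 m³/s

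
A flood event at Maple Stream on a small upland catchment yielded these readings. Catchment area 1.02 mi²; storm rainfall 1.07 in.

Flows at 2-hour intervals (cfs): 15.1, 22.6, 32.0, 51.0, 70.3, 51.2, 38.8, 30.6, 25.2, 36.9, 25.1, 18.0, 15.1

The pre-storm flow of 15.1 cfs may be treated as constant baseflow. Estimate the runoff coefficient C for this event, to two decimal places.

C ≈ 0.67

ΣQ_DR = 235.6 cfs; V = ΣQ_DR·Δt = 1.696 × 10^6 ft³.
Runoff depth d = V / A = 0.7158 in.
C = d / P = 0.7158 / 1.07 = 0.67.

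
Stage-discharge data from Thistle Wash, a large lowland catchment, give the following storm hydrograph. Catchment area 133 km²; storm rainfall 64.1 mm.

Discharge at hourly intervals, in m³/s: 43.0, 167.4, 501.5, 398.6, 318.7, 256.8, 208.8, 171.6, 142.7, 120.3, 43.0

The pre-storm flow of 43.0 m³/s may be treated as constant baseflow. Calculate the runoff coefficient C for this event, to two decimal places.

C ≈ 0.80

ΣQ_DR = 1899 m³/s; V = ΣQ_DR·Δt = 6.838 × 10^6 m³.
Runoff depth d = V / A = 51.41 mm.
C = d / P = 51.41 / 64.1 = 0.80.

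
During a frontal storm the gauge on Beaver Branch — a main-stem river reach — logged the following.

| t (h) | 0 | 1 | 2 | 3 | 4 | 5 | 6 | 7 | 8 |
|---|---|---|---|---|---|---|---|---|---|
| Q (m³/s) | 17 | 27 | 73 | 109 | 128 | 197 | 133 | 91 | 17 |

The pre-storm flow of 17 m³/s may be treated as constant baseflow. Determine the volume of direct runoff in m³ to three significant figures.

V ≈ 2.30 × 10^6 m³

Direct-runoff ordinates (Q − Q_b): 0.0, 10.0, 56.0, 92.0, 111.0, 180.0, 116.0, 74.0, 0.0 m³/s.
ΣQ_DR = 639.0 m³/s.
With Δt = 1 h = 3600 s, V = ΣQ_DR · Δt = 639.0 × 3600 = 2.30 × 10^6 m³.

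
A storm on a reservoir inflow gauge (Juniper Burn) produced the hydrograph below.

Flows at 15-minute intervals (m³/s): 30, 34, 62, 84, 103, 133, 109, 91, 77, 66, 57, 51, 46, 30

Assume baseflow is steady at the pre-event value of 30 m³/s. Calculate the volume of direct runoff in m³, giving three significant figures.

V ≈ 4.98 × 10^5 m³

Direct-runoff ordinates (Q − Q_b): 0.0, 4.0, 32.0, 54.0, 73.0, 103.0, 79.0, 61.0, 47.0, 36.0, 27.0, 21.0, 16.0, 0.0 m³/s.
ΣQ_DR = 553.0 m³/s.
With Δt = 0.25 h = 900 s, V = ΣQ_DR · Δt = 553.0 × 900 = 4.98 × 10^5 m³.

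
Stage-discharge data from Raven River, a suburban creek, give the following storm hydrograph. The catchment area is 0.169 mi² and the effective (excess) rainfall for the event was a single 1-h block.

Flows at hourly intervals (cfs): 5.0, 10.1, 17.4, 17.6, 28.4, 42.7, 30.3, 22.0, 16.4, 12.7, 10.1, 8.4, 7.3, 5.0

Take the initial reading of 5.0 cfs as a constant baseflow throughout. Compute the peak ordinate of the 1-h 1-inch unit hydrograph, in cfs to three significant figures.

Direct runoff: 0.0, 5.1, 12.4, 12.6, 23.4, 37.7, 25.3, 17.0, 11.4, 7.7, 5.1, 3.4, 2.3, 0.0 cfs; ΣQ_DR = 163.4 cfs, peak = 37.7 cfs.
Runoff depth d = ΣQ_DR·Δt / A = 163.4 × 3600 / (0.169 mi²) = 1.498 in.
The 1-inch UH is the DRH scaled by (1 in)/d, so U_p = 37.7 × 1/1.498 = 25.2 cfs.

U_p ≈ 25.2 cfs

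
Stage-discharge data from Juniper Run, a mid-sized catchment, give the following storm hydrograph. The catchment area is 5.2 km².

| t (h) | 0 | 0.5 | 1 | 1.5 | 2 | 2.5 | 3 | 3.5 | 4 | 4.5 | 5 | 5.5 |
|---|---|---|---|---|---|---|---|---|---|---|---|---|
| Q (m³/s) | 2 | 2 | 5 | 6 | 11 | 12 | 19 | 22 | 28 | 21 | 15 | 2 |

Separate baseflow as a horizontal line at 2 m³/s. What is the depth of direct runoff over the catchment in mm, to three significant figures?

Direct runoff: 0.0, 0.0, 3.0, 4.0, 9.0, 10.0, 17.0, 20.0, 26.0, 19.0, 13.0, 0.0 m³/s; ΣQ_DR = 121.0 m³/s.
V = ΣQ_DR · Δt = 121.0 × 1800 s = 2.178 × 10^5 m³.
Over A = 5.2 km², depth = V / A = 41.9 mm.

d ≈ 41.9 mm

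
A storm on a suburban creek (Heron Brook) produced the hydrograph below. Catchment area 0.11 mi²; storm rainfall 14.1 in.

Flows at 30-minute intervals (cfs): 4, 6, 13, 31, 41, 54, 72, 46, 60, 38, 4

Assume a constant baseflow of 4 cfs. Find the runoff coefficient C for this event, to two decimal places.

ΣQ_DR = 325.0 cfs; V = ΣQ_DR·Δt = 5.850 × 10^5 ft³.
Runoff depth d = V / A = 2.289 in.
C = d / P = 2.289 / 14.1 = 0.16.

C ≈ 0.16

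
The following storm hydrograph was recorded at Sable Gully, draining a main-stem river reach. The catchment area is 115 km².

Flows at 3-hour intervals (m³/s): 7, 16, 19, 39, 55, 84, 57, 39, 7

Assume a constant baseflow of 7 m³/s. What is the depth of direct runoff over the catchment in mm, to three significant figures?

Direct runoff: 0.0, 9.0, 12.0, 32.0, 48.0, 77.0, 50.0, 32.0, 0.0 m³/s; ΣQ_DR = 260.0 m³/s.
V = ΣQ_DR · Δt = 260.0 × 10800 s = 2.808 × 10^6 m³.
Over A = 115 km², depth = V / A = 24.4 mm.

d ≈ 24.4 mm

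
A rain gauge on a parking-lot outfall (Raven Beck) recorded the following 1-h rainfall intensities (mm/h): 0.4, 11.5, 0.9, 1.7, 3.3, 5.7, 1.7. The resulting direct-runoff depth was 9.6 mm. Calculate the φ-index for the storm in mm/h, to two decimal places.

φ ≈ 3.80 mm/h

Only the 2 blocks with intensity above φ contribute runoff: 11.5, 5.7 mm/h.
Σ(I−φ)·Δt = d  ⇒  (11.5+5.7 − 2φ)·1 = 9.6
φ = (17.20 − 9.6/1) / 2 = 3.80 mm/h.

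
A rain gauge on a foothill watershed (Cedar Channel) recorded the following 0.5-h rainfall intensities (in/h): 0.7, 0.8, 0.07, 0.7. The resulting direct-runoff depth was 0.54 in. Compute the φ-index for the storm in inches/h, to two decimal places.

φ ≈ 0.37 in/h

Only the 3 blocks with intensity above φ contribute runoff: 0.7, 0.8, 0.7 in/h.
Σ(I−φ)·Δt = d  ⇒  (0.7+0.8+0.7 − 3φ)·0.5 = 0.54
φ = (2.200 − 0.54/0.5) / 3 = 0.37 in/h.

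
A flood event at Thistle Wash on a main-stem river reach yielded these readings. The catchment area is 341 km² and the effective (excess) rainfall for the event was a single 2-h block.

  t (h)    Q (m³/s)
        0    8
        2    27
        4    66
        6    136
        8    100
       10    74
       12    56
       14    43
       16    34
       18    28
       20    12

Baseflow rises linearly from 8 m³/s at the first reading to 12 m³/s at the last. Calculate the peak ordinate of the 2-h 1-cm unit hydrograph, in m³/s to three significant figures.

Direct runoff: 0.00, 18.60, 57.20, 126.80, 90.40, 64.00, 45.60, 32.20, 22.80, 16.40, 0.00 m³/s; ΣQ_DR = 474.0 m³/s, peak = 126.80 m³/s.
Runoff depth d = ΣQ_DR·Δt / A = 474.0 × 7200 / (341 km²) = 10.01 mm.
The 1-cm UH is the DRH scaled by (10 mm)/d, so U_p = 126.80 × 10/10.01 = 127 m³/s.

U_p ≈ 127 m³/s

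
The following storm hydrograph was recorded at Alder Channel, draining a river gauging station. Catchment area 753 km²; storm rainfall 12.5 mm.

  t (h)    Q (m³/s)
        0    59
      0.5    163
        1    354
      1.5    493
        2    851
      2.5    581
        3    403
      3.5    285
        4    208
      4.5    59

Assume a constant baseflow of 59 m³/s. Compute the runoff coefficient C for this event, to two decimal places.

ΣQ_DR = 2866 m³/s; V = ΣQ_DR·Δt = 5.159 × 10^6 m³.
Runoff depth d = V / A = 6.851 mm.
C = d / P = 6.851 / 12.5 = 0.55.

C ≈ 0.55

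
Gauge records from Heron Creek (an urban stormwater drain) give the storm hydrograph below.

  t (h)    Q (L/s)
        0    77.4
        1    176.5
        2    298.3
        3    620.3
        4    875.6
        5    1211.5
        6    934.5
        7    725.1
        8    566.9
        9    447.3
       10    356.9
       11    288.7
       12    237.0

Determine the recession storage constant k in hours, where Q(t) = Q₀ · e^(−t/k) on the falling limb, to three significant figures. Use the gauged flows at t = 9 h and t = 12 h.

On the falling limb, Q drops from 447.3 to 237.0 L/s between t = 9 h and t = 12 h (Δt = 3 h).
k = −Δt / ln(Q₂/Q₁) = −3 / ln(237.0/447.3) = 4.72 h.

k ≈ 4.72 h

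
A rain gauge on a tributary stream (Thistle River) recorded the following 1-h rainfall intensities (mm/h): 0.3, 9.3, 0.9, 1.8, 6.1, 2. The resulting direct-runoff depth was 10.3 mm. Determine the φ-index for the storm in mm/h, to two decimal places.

φ ≈ 2.55 mm/h

Only the 2 blocks with intensity above φ contribute runoff: 9.3, 6.1 mm/h.
Σ(I−φ)·Δt = d  ⇒  (9.3+6.1 − 2φ)·1 = 10.3
φ = (15.40 − 10.3/1) / 2 = 2.55 mm/h.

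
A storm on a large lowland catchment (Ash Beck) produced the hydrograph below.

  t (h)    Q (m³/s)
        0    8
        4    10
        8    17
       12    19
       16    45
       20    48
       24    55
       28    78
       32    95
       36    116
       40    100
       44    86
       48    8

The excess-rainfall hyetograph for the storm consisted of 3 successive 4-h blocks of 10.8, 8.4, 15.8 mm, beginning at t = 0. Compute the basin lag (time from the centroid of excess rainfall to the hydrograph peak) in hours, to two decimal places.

t_L ≈ 29.43 h

Centroid of excess rainfall: t_c = Σ P_i·t̄_i / ΣP_i = 6.5714 h (block centres at 2, 6, 10 h).
Hydrograph peak occurs at t = 36 h, so basin lag t_L = 36 − 6.5714 = 29.43 h.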